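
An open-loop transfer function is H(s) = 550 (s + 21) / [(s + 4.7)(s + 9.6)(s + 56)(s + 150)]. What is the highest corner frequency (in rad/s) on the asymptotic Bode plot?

Break frequencies occur at each pole and zero magnitude: 4.7 rad/s, 9.6 rad/s, 21 rad/s, 56 rad/s, 150 rad/s.
The highest is 150 rad/s.

150 rad/s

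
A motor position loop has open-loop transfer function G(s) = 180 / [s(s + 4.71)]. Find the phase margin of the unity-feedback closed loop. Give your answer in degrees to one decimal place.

Gain crossover: |G(jω)| = 1 at ω ≈ 13 rad/s.
∠G(j13) = −90° − arctan(13/4.71) ≈ -160.10°
PM = 180° + (-160.10°) = 19.90°

19.9°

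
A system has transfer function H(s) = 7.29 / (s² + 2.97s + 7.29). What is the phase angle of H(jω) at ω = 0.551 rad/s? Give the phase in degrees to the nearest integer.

-13°

∠[(j0.551)² + 2.97(j0.551) + 7.29] = ∠[6.9864 + j1.6365] = 13.18°
∠H(j0.551) = −13.18° = -13.18°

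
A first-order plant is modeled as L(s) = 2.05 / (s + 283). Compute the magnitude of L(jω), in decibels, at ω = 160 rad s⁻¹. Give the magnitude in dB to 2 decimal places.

-44.01 dB

|j160 + 283| = √(160² + 283²) = 325.1
|L(j160)| = 2.05 / 325.1 = 0.0063058
20 log₁₀(0.0063058) = -44.005 dB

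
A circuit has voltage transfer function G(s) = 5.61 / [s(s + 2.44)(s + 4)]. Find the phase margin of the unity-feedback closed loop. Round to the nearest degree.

Gain crossover: |G(jω)| = 1 at ω ≈ 0.555 rad s⁻¹.
∠G(j0.555) = −90° − arctan(0.555/2.44) − arctan(0.555/4) ≈ -110.72°
PM = 180° + (-110.72°) = 69.28°

69°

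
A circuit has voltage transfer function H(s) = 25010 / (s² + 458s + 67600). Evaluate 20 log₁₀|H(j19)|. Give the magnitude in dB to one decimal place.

-8.7 dB

|(j19)² + 458(j19) + 67600| = |67239 + j8702| = 6.78e+04
|H(j19)| = 25010 / 6.78e+04 = 0.36888
20 log₁₀(0.36888) = -8.66 dB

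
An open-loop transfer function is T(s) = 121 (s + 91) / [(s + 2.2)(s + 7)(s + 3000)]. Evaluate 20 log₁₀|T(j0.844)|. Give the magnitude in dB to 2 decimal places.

|j0.844 + 91| = √(0.844² + 91²) = 91
|j0.844 + 2.2| = √(0.844² + 2.2²) = 2.356
|j0.844 + 7| = √(0.844² + 7²) = 7.051
|j0.844 + 3000| = √(0.844² + 3000²) = 3000
|T(j0.844)| = 121 × 91 / (2.356 × 7.051 × 3000) = 0.22093
20 log₁₀(0.22093) = -13.115 dB

-13.11 dB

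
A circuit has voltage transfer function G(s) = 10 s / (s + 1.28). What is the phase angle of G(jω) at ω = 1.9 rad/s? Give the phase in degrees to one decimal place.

34.0°

∠(j1.9) = 90.00°
∠(j1.9 + 1.28) = arctan(1.9/1.28) = 56.03°
∠G(j1.9) = 90.00° − 56.03° = 33.97°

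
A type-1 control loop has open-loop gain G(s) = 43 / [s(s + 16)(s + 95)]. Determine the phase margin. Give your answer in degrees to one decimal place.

Gain crossover: |G(jω)| = 1 at ω ≈ 0.0283 rad s⁻¹.
∠G(j0.0283) = −90° − arctan(0.0283/16) − arctan(0.0283/95) ≈ -90.12°
PM = 180° + (-90.12°) = 89.88°

89.9°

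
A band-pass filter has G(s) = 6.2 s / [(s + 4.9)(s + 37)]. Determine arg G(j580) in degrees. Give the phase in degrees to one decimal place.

∠(j580) = 90.00°
∠(j580 + 4.9) = arctan(580/4.9) = 89.52°
∠(j580 + 37) = arctan(580/37) = 86.35°
∠G(j580) = 90.00° − (89.52° + 86.35°) = -85.87°

-85.9°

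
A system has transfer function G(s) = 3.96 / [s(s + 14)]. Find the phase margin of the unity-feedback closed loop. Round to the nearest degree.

Gain crossover: |G(jω)| = 1 at ω ≈ 0.283 rad s⁻¹.
∠G(j0.283) = −90° − arctan(0.283/14) ≈ -91.16°
PM = 180° + (-91.16°) = 88.84°

89°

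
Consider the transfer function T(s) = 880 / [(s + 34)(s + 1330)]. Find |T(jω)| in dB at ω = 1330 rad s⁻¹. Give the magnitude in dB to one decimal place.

-69.1 dB

|j1330 + 34| = √(1330² + 34²) = 1330
|j1330 + 1330| = √(1330² + 1330²) = 1881
|T(j1330)| = 880 / (1330 × 1881) = 0.00035166
20 log₁₀(0.00035166) = -69.08 dB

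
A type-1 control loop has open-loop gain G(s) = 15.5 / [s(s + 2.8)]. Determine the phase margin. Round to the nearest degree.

39 deg

Gain crossover: |G(jω)| = 1 at ω ≈ 3.47 rad/s.
∠G(j3.47) = −90° − arctan(3.47/2.8) ≈ -141.13°
PM = 180° + (-141.13°) = 38.87°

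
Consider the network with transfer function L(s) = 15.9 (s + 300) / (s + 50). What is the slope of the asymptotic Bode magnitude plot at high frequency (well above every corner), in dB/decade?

0 dB/decade

With 1 zero and 1 pole, the high-frequency asymptotic slope is 20 × (1 − 1) = 0 dB/decade.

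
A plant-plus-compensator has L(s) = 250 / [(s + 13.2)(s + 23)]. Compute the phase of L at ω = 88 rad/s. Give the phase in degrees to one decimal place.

∠(j88 + 13.2) = arctan(88/13.2) = 81.47°
∠(j88 + 23) = arctan(88/23) = 75.35°
∠L(j88) = − (81.47° + 75.35°) = -156.82°

-156.8 deg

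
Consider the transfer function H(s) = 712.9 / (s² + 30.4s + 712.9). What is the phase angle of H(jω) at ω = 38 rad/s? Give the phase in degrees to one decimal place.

-122.3°

∠[(j38)² + 30.4(j38) + 712.9] = ∠[-731.1 + j1155.2] = 122.33°
∠H(j38) = −122.33° = -122.33°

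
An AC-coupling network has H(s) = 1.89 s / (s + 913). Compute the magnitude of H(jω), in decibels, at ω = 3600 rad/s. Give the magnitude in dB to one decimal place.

5.3 dB

|j3600| = 3600
|j3600 + 913| = √(3600² + 913²) = 3714
|H(j3600)| = 1.89 × 3600 / 3714 = 1.832
20 log₁₀(1.832) = 5.26 dB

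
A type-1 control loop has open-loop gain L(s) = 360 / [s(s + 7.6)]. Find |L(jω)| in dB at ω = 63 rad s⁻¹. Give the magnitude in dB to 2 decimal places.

|j63 + 7.6| = √(63² + 7.6²) = 63.46
|j63| = 63
|L(j63)| = 360 / (63.46 × 63) = 0.09005
20 log₁₀(0.09005) = -20.910 dB

-20.91 dB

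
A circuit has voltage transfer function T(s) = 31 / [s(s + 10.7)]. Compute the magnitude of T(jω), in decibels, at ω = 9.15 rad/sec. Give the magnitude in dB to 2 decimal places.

|j9.15 + 10.7| = √(9.15² + 10.7²) = 14.08
|j9.15| = 9.15
|T(j9.15)| = 31 / (14.08 × 9.15) = 0.24064
20 log₁₀(0.24064) = -12.372 dB

-12.37 dB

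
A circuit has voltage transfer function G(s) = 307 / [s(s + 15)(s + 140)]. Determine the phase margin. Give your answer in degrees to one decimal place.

89.4°

Gain crossover: |G(jω)| = 1 at ω ≈ 0.146 rad s⁻¹.
∠G(j0.146) = −90° − arctan(0.146/15) − arctan(0.146/140) ≈ -90.62°
PM = 180° + (-90.62°) = 89.38°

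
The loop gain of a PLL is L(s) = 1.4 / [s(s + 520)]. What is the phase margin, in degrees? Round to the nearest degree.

90 deg

Gain crossover: |L(jω)| = 1 at ω ≈ 0.00269 rad/s.
∠L(j0.00269) = −90° − arctan(0.00269/520) ≈ -90.00°
PM = 180° + (-90.00°) = 90.00°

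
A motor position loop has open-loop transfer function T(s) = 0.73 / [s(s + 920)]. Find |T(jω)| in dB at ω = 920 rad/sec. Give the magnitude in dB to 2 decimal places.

|j920 + 920| = √(920² + 920²) = 1301
|j920| = 920
|T(j920)| = 0.73 / (1301 × 920) = 6.0986e-07
20 log₁₀(6.0986e-07) = -124.295 dB

-124.30 dB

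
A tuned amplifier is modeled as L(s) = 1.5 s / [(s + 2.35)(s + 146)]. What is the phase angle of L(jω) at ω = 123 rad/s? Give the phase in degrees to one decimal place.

∠(j123) = 90.00°
∠(j123 + 2.35) = arctan(123/2.35) = 88.91°
∠(j123 + 146) = arctan(123/146) = 40.11°
∠L(j123) = 90.00° − (88.91° + 40.11°) = -39.02°

-39.0 deg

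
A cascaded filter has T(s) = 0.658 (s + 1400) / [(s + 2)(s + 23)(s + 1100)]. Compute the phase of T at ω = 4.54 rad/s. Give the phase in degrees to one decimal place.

∠(j4.54 + 1400) = arctan(4.54/1400) = 0.19°
∠(j4.54 + 2) = arctan(4.54/2) = 66.23°
∠(j4.54 + 23) = arctan(4.54/23) = 11.17°
∠(j4.54 + 1100) = arctan(4.54/1100) = 0.24°
∠T(j4.54) = 0.19° − (66.23° + 11.17° + 0.24°) = -77.44°

-77.4°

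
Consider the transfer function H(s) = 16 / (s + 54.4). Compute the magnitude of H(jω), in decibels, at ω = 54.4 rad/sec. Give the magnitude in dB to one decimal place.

-13.6 dB

|j54.4 + 54.4| = √(54.4² + 54.4²) = 76.93
|H(j54.4)| = 16 / 76.93 = 0.20797
20 log₁₀(0.20797) = -13.64 dB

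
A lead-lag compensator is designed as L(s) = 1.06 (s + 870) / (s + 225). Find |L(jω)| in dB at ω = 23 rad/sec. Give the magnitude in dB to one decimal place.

12.2 dB

|j23 + 870| = √(23² + 870²) = 870.3
|j23 + 225| = √(23² + 225²) = 226.2
|L(j23)| = 1.06 × 870.3 / 226.2 = 4.0788
20 log₁₀(4.0788) = 12.21 dB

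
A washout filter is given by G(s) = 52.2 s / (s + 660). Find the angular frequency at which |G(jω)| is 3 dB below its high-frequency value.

660 rad/s

For a single-pole high-pass, the −3 dB point is at the pole: ω = 660 rad/s.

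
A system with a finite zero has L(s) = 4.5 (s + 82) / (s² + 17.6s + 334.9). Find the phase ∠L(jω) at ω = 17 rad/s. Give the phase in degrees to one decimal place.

-69.6 deg

∠(j17 + 82) = arctan(17/82) = 11.71°
∠[(j17)² + 17.6(j17) + 334.9] = ∠[45.9 + j299.2] = 81.28°
∠L(j17) = 11.71° − 81.28° = -69.57°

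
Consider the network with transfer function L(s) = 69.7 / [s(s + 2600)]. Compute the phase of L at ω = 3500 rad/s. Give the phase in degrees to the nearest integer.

-143°

∠(j3500 + 2600) = arctan(3500/2600) = 53.39°
∠(j3500) = 90.00°
∠L(j3500) = − (53.39° + 90.00°) = -143.39°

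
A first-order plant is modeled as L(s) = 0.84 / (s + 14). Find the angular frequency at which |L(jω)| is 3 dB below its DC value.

For a single-pole low-pass, the −3 dB point is at the pole: ω = 14 rad/s.

14 rad/s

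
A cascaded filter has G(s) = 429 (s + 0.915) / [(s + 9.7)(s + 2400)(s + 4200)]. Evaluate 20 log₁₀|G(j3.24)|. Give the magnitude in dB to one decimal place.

|j3.24 + 0.915| = √(3.24² + 0.915²) = 3.367
|j3.24 + 9.7| = √(3.24² + 9.7²) = 10.23
|j3.24 + 2400| = √(3.24² + 2400²) = 2400
|j3.24 + 4200| = √(3.24² + 4200²) = 4200
|G(j3.24)| = 429 × 3.367 / (10.23 × 2400 × 4200) = 1.4011e-05
20 log₁₀(1.4011e-05) = -97.07 dB

-97.1 dB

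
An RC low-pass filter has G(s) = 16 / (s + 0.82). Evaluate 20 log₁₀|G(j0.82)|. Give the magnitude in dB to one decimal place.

22.8 dB

|j0.82 + 0.82| = √(0.82² + 0.82²) = 1.16
|G(j0.82)| = 16 / 1.16 = 13.797
20 log₁₀(13.797) = 22.80 dB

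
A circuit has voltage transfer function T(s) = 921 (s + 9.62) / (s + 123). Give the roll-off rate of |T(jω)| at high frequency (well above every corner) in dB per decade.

With 1 zero and 1 pole, the high-frequency asymptotic slope is 20 × (1 − 1) = 0 dB/decade.

0 dB/decade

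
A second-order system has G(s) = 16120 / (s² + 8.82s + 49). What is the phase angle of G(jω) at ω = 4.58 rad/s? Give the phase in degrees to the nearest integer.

-55°

∠[(j4.58)² + 8.82(j4.58) + 49] = ∠[28.024 + j40.396] = 55.25°
∠G(j4.58) = −55.25° = -55.25°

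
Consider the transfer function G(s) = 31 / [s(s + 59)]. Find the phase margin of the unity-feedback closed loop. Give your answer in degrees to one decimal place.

Gain crossover: |G(jω)| = 1 at ω ≈ 0.525 rad s⁻¹.
∠G(j0.525) = −90° − arctan(0.525/59) ≈ -90.51°
PM = 180° + (-90.51°) = 89.49°

89.5°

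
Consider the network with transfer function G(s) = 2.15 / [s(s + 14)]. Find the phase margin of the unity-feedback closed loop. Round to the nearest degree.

Gain crossover: |G(jω)| = 1 at ω ≈ 0.154 rad/s.
∠G(j0.154) = −90° − arctan(0.154/14) ≈ -90.63°
PM = 180° + (-90.63°) = 89.37°

89°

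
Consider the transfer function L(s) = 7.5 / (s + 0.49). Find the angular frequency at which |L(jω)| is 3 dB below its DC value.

0.49 rad s⁻¹

For a single-pole low-pass, the −3 dB point is at the pole: ω = 0.49 rad s⁻¹.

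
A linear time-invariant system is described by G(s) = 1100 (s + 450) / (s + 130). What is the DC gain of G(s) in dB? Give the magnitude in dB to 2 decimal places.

71.61 dB

G(0) = 1100 × 450 / 130 = 3807.7
20 log₁₀(3807.7) = 71.613 dB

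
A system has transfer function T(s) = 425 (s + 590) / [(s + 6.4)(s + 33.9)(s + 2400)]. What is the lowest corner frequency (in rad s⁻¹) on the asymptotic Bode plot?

6.4 rad s⁻¹

Break frequencies occur at each pole and zero magnitude: 6.4 rad s⁻¹, 33.9 rad s⁻¹, 590 rad s⁻¹, 2400 rad s⁻¹.
The lowest is 6.4 rad s⁻¹.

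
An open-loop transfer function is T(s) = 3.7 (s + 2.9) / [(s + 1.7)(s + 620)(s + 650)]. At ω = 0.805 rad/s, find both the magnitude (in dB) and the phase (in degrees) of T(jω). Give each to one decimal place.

|j0.805 + 2.9| = √(0.805² + 2.9²) = 3.01
|j0.805 + 1.7| = √(0.805² + 1.7²) = 1.881
|j0.805 + 620| = √(0.805² + 620²) = 620
|j0.805 + 650| = √(0.805² + 650²) = 650
|T(j0.805)| = 3.7 × 3.01 / (1.881 × 620 × 650) = 1.469e-05
20 log₁₀(1.469e-05) = -96.66 dB
∠(j0.805 + 2.9) = arctan(0.805/2.9) = 15.51°
∠(j0.805 + 1.7) = arctan(0.805/1.7) = 25.34°
∠(j0.805 + 620) = arctan(0.805/620) = 0.07°
∠(j0.805 + 650) = arctan(0.805/650) = 0.07°
∠T(j0.805) = 15.51° − (25.34° + 0.07° + 0.07°) = -9.97°

|T| = -96.7 dB, ∠T = -10.0°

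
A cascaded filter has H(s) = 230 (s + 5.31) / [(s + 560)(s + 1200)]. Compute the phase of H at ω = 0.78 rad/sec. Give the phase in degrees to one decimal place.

8.2°

∠(j0.78 + 5.31) = arctan(0.78/5.31) = 8.36°
∠(j0.78 + 560) = arctan(0.78/560) = 0.08°
∠(j0.78 + 1200) = arctan(0.78/1200) = 0.04°
∠H(j0.78) = 8.36° − (0.08° + 0.04°) = 8.24°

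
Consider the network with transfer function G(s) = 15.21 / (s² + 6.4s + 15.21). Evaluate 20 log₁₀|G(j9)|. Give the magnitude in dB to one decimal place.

-15.2 dB

|(j9)² + 6.4(j9) + 15.21| = |-65.79 + j57.6| = 87.44
|G(j9)| = 15.21 / 87.44 = 0.17394
20 log₁₀(0.17394) = -15.19 dB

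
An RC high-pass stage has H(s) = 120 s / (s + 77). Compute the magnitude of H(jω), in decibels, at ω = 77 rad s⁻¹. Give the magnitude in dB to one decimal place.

38.6 dB

|j77| = 77
|j77 + 77| = √(77² + 77²) = 108.9
|H(j77)| = 120 × 77 / 108.9 = 84.853
20 log₁₀(84.853) = 38.57 dB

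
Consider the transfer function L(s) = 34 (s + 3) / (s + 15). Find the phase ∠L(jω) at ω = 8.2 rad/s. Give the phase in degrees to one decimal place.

∠(j8.2 + 3) = arctan(8.2/3) = 69.90°
∠(j8.2 + 15) = arctan(8.2/15) = 28.66°
∠L(j8.2) = 69.90° − 28.66° = 41.24°

41.2°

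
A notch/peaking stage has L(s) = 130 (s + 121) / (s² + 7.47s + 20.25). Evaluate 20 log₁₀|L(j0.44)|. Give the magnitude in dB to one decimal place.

|j0.44 + 121| = √(0.44² + 121²) = 121
|(j0.44)² + 7.47(j0.44) + 20.25| = |20.056 + j3.2868| = 20.32
|L(j0.44)| = 130 × 121 / 20.32 = 773.97
20 log₁₀(773.97) = 57.77 dB

57.8 dB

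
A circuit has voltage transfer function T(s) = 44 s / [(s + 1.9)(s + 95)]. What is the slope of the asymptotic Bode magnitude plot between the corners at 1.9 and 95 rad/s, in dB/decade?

In this band the factors already past their corner are: 1 differentiator zero, pole at 1.9; net slope = 0 dB/decade.

0 dB/decade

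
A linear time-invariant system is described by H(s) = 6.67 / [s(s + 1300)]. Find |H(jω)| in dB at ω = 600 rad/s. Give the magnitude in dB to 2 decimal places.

-102.20 dB

|j600 + 1300| = √(600² + 1300²) = 1432
|j600| = 600
|H(j600)| = 6.67 / (1432 × 600) = 7.7642e-06
20 log₁₀(7.7642e-06) = -102.198 dB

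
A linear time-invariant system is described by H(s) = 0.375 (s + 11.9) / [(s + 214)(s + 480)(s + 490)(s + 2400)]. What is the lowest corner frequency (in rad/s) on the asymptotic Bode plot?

11.9 rad/s

Break frequencies occur at each pole and zero magnitude: 11.9 rad/s, 214 rad/s, 480 rad/s, 490 rad/s, 2400 rad/s.
The lowest is 11.9 rad/s.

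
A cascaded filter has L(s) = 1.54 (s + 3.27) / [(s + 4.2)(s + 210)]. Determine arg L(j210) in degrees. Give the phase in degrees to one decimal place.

-44.7°

∠(j210 + 3.27) = arctan(210/3.27) = 89.11°
∠(j210 + 4.2) = arctan(210/4.2) = 88.85°
∠(j210 + 210) = arctan(210/210) = 45.00°
∠L(j210) = 89.11° − (88.85° + 45.00°) = -44.75°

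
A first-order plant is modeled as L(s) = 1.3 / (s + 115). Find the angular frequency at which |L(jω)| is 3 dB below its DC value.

For a single-pole low-pass, the −3 dB point is at the pole: ω = 115 rad s⁻¹.

115 rad s⁻¹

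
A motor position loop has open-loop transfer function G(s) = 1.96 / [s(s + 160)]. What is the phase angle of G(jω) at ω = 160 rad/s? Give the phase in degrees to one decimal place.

-135.0°

∠(j160 + 160) = arctan(160/160) = 45.00°
∠(j160) = 90.00°
∠G(j160) = − (45.00° + 90.00°) = -135.00°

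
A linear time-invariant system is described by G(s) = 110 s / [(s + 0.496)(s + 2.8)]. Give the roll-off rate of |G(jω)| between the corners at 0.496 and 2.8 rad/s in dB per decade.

0 dB/decade

In this band the factors already past their corner are: 1 differentiator zero, pole at 0.496; net slope = 0 dB/decade.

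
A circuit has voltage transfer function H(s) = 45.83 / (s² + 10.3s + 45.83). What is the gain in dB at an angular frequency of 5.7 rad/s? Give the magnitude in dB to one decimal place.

|(j5.7)² + 10.3(j5.7) + 45.83| = |13.34 + j58.71| = 60.21
|H(j5.7)| = 45.83 / 60.21 = 0.76121
20 log₁₀(0.76121) = -2.37 dB

-2.4 dB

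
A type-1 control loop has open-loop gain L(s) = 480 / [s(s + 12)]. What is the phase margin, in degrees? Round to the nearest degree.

Gain crossover: |L(jω)| = 1 at ω ≈ 20.3 rad/sec.
∠L(j20.3) = −90° − arctan(20.3/12) ≈ -149.45°
PM = 180° + (-149.45°) = 30.55°

31°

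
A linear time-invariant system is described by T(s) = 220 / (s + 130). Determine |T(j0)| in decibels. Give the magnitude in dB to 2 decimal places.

4.57 dB

T(0) = 220 / 130 = 1.6923
20 log₁₀(1.6923) = 4.570 dB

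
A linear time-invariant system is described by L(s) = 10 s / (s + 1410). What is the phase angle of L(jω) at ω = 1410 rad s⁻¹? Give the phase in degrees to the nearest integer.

45°

∠(j1410) = 90.00°
∠(j1410 + 1410) = arctan(1410/1410) = 45.00°
∠L(j1410) = 90.00° − 45.00° = 45.00°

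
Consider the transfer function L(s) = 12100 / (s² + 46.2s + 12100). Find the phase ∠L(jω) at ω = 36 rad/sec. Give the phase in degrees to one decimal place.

∠[(j36)² + 46.2(j36) + 12100] = ∠[10804 + j1663.2] = 8.75°
∠L(j36) = −8.75° = -8.75°

-8.8°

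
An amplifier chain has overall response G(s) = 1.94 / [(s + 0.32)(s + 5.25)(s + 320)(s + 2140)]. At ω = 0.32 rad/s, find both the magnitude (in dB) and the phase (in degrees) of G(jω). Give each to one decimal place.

|j0.32 + 0.32| = √(0.32² + 0.32²) = 0.4525
|j0.32 + 5.25| = √(0.32² + 5.25²) = 5.26
|j0.32 + 320| = √(0.32² + 320²) = 320
|j0.32 + 2140| = √(0.32² + 2140²) = 2140
|G(j0.32)| = 1.94 / (0.4525 × 5.26 × 320 × 2140) = 1.1902e-06
20 log₁₀(1.1902e-06) = -118.49 dB
∠(j0.32 + 0.32) = arctan(0.32/0.32) = 45.00°
∠(j0.32 + 5.25) = arctan(0.32/5.25) = 3.49°
∠(j0.32 + 320) = arctan(0.32/320) = 0.06°
∠(j0.32 + 2140) = arctan(0.32/2140) = 0.01°
∠G(j0.32) = − (45.00° + 3.49° + 0.06° + 0.01°) = -48.55°

|G| = -118.5 dB, ∠G = -48.6 deg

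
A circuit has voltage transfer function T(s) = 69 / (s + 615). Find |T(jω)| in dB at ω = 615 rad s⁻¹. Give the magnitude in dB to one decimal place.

|j615 + 615| = √(615² + 615²) = 869.7
|T(j615)| = 69 / 869.7 = 0.079334
20 log₁₀(0.079334) = -22.01 dB

-22.0 dB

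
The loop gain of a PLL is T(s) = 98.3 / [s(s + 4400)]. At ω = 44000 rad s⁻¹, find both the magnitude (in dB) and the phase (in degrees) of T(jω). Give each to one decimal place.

|j44000 + 4400| = √(44000² + 4400²) = 4.422e+04
|j44000| = 4.4e+04
|T(j44000)| = 98.3 / (4.422e+04 × 4.4e+04) = 5.0523e-08
20 log₁₀(5.0523e-08) = -145.93 dB
∠(j44000 + 4400) = arctan(44000/4400) = 84.29°
∠(j44000) = 90.00°
∠T(j44000) = − (84.29° + 90.00°) = -174.29°

|T| = -145.9 dB, ∠T = -174.3 deg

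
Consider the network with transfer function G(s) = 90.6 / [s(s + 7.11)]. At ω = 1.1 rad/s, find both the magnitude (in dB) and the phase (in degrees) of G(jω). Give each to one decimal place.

|j1.1 + 7.11| = √(1.1² + 7.11²) = 7.195
|j1.1| = 1.1
|G(j1.1)| = 90.6 / (7.195 × 1.1) = 11.448
20 log₁₀(11.448) = 21.17 dB
∠(j1.1 + 7.11) = arctan(1.1/7.11) = 8.79°
∠(j1.1) = 90.00°
∠G(j1.1) = − (8.79° + 90.00°) = -98.79°

|G| = 21.2 dB, ∠G = -98.8°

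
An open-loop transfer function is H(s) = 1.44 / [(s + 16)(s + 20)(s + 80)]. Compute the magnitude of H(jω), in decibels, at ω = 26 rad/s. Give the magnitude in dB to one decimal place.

-95.3 dB

|j26 + 16| = √(26² + 16²) = 30.53
|j26 + 20| = √(26² + 20²) = 32.8
|j26 + 80| = √(26² + 80²) = 84.12
|H(j26)| = 1.44 / (30.53 × 32.8 × 84.12) = 1.7094e-05
20 log₁₀(1.7094e-05) = -95.34 dB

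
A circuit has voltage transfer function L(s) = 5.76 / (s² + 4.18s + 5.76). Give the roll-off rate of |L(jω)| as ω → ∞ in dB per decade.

With 0 zeros and 2 poles, the high-frequency asymptotic slope is 20 × (0 − 2) = -40 dB/decade.

-40 dB/decade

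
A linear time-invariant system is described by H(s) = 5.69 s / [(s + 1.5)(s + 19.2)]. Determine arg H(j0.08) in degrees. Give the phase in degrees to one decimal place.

∠(j0.08) = 90.00°
∠(j0.08 + 1.5) = arctan(0.08/1.5) = 3.05°
∠(j0.08 + 19.2) = arctan(0.08/19.2) = 0.24°
∠H(j0.08) = 90.00° − (3.05° + 0.24°) = 86.71°

86.7°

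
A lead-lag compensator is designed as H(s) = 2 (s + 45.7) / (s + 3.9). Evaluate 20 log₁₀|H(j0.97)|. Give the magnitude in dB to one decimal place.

27.1 dB

|j0.97 + 45.7| = √(0.97² + 45.7²) = 45.71
|j0.97 + 3.9| = √(0.97² + 3.9²) = 4.019
|H(j0.97)| = 2 × 45.71 / 4.019 = 22.748
20 log₁₀(22.748) = 27.14 dB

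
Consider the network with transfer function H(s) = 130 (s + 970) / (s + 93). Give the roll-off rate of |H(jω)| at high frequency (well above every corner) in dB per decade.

With 1 zero and 1 pole, the high-frequency asymptotic slope is 20 × (1 − 1) = 0 dB/decade.

0 dB/decade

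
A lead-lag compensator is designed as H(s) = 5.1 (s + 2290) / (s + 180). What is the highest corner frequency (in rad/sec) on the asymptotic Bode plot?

2290 rad/sec

Break frequencies occur at each pole and zero magnitude: 180 rad/sec, 2290 rad/sec.
The highest is 2290 rad/sec.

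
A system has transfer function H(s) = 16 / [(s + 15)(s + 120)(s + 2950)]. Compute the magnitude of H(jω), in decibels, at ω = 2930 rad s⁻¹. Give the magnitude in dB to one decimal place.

|j2930 + 15| = √(2930² + 15²) = 2930
|j2930 + 120| = √(2930² + 120²) = 2932
|j2930 + 2950| = √(2930² + 2950²) = 4158
|H(j2930)| = 16 / (2930 × 2932 × 4158) = 4.4787e-10
20 log₁₀(4.4787e-10) = -186.98 dB

-187.0 dB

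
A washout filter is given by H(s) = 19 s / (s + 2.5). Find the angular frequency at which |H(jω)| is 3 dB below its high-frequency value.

For a single-pole high-pass, the −3 dB point is at the pole: ω = 2.5 rad/sec.

2.5 rad/sec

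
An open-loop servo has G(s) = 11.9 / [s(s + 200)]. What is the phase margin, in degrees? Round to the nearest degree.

Gain crossover: |G(jω)| = 1 at ω ≈ 0.0595 rad/s.
∠G(j0.0595) = −90° − arctan(0.0595/200) ≈ -90.02°
PM = 180° + (-90.02°) = 89.98°

90 deg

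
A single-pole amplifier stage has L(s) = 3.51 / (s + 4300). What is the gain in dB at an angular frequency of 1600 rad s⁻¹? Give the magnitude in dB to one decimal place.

-62.3 dB

|j1600 + 4300| = √(1600² + 4300²) = 4588
|L(j1600)| = 3.51 / 4588 = 0.00076503
20 log₁₀(0.00076503) = -62.33 dB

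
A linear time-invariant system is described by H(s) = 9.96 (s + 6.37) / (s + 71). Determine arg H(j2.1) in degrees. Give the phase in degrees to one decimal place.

∠(j2.1 + 6.37) = arctan(2.1/6.37) = 18.25°
∠(j2.1 + 71) = arctan(2.1/71) = 1.69°
∠H(j2.1) = 18.25° − 1.69° = 16.55°

16.6°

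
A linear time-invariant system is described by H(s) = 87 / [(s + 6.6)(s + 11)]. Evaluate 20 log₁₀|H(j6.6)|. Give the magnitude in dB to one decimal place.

|j6.6 + 6.6| = √(6.6² + 6.6²) = 9.334
|j6.6 + 11| = √(6.6² + 11²) = 12.83
|H(j6.6)| = 87 / (9.334 × 12.83) = 0.7266
20 log₁₀(0.7266) = -2.77 dB

-2.8 dB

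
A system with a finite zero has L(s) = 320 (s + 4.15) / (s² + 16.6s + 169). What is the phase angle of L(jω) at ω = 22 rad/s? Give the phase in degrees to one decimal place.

∠(j22 + 4.15) = arctan(22/4.15) = 79.32°
∠[(j22)² + 16.6(j22) + 169] = ∠[-315 + j365.2] = 130.78°
∠L(j22) = 79.32° − 130.78° = -51.46°

-51.5°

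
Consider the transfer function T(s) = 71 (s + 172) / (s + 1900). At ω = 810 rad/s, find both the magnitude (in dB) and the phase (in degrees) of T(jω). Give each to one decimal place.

|T| = 29.1 dB, ∠T = 54.9°

|j810 + 172| = √(810² + 172²) = 828.1
|j810 + 1900| = √(810² + 1900²) = 2065
|T(j810)| = 71 × 828.1 / 2065 = 28.465
20 log₁₀(28.465) = 29.09 dB
∠(j810 + 172) = arctan(810/172) = 78.01°
∠(j810 + 1900) = arctan(810/1900) = 23.09°
∠T(j810) = 78.01° − 23.09° = 54.92°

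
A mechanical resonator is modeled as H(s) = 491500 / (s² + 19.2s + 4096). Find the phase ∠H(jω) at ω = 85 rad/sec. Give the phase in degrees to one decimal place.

-152.5°

∠[(j85)² + 19.2(j85) + 4096] = ∠[-3129 + j1632] = 152.45°
∠H(j85) = −152.45° = -152.45°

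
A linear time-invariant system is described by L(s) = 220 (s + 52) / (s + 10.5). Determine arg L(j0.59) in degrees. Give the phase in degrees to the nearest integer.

-3 deg

∠(j0.59 + 52) = arctan(0.59/52) = 0.65°
∠(j0.59 + 10.5) = arctan(0.59/10.5) = 3.22°
∠L(j0.59) = 0.65° − 3.22° = -2.57°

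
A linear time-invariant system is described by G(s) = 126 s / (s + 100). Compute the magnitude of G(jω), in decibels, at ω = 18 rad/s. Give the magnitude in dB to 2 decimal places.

26.97 dB

|j18| = 18
|j18 + 100| = √(18² + 100²) = 101.6
|G(j18)| = 126 × 18 / 101.6 = 22.321
20 log₁₀(22.321) = 26.974 dB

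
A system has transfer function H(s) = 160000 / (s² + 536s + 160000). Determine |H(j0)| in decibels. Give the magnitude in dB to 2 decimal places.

H(0) = 160000 / 160000 = 1
20 log₁₀(1) = 0.000 dB

0.00 dB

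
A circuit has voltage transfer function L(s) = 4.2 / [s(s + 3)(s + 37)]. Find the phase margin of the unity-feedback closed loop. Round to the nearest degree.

Gain crossover: |L(jω)| = 1 at ω ≈ 0.0378 rad/s.
∠L(j0.0378) = −90° − arctan(0.0378/3) − arctan(0.0378/37) ≈ -90.78°
PM = 180° + (-90.78°) = 89.22°

89°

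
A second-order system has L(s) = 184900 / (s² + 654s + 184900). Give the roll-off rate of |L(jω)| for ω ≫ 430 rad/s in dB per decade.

-40 dB/decade

With 0 zeros and 2 poles, the high-frequency asymptotic slope is 20 × (0 − 2) = -40 dB/decade.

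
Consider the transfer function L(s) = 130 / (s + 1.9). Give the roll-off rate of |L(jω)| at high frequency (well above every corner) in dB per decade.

With 0 zeros and 1 pole, the high-frequency asymptotic slope is 20 × (0 − 1) = -20 dB/decade.

-20 dB/decade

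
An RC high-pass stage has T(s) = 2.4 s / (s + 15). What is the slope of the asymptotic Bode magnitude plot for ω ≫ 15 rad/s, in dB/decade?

With 1 zero and 1 pole, the high-frequency asymptotic slope is 20 × (1 − 1) = 0 dB/decade.

0 dB/decade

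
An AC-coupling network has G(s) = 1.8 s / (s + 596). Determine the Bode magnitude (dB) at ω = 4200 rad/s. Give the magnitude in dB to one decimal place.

5.0 dB

|j4200| = 4200
|j4200 + 596| = √(4200² + 596²) = 4242
|G(j4200)| = 1.8 × 4200 / 4242 = 1.7821
20 log₁₀(1.7821) = 5.02 dB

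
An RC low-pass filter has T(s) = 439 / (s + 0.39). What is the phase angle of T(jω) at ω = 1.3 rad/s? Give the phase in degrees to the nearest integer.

∠(j1.3 + 0.39) = arctan(1.3/0.39) = 73.30°
∠T(j1.3) = −73.30° = -73.30°

-73 deg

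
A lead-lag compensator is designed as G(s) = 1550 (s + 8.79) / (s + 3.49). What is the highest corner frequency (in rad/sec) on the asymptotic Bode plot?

Break frequencies occur at each pole and zero magnitude: 3.49 rad/sec, 8.79 rad/sec.
The highest is 8.79 rad/sec.

8.79 rad/sec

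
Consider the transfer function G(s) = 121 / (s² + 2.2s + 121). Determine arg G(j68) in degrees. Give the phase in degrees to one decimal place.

∠[(j68)² + 2.2(j68) + 121] = ∠[-4503 + j149.6] = 178.10°
∠G(j68) = −178.10° = -178.10°

-178.1°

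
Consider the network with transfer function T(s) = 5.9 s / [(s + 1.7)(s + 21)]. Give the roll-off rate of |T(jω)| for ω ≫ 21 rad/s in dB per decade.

-20 dB/decade

With 1 zero and 2 poles, the high-frequency asymptotic slope is 20 × (1 − 2) = -20 dB/decade.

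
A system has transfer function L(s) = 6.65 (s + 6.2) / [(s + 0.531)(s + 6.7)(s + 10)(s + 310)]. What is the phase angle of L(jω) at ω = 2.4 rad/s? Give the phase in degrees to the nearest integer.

∠(j2.4 + 6.2) = arctan(2.4/6.2) = 21.16°
∠(j2.4 + 0.531) = arctan(2.4/0.531) = 77.52°
∠(j2.4 + 6.7) = arctan(2.4/6.7) = 19.71°
∠(j2.4 + 10) = arctan(2.4/10) = 13.50°
∠(j2.4 + 310) = arctan(2.4/310) = 0.44°
∠L(j2.4) = 21.16° − (77.52° + 19.71° + 13.50° + 0.44°) = -90.01°

-90°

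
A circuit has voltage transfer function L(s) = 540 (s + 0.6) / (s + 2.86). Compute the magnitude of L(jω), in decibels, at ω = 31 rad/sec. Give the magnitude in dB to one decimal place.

54.6 dB

|j31 + 0.6| = √(31² + 0.6²) = 31.01
|j31 + 2.86| = √(31² + 2.86²) = 31.13
|L(j31)| = 540 × 31.01 / 31.13 = 537.82
20 log₁₀(537.82) = 54.61 dB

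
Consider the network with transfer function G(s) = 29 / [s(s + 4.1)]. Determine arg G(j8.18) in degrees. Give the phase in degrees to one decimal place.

∠(j8.18 + 4.1) = arctan(8.18/4.1) = 63.38°
∠(j8.18) = 90.00°
∠G(j8.18) = − (63.38° + 90.00°) = -153.38°

-153.4°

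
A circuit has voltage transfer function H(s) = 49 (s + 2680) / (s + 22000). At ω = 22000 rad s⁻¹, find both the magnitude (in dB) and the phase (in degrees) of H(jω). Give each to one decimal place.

|H| = 30.9 dB, ∠H = 38.1 deg

|j22000 + 2680| = √(22000² + 2680²) = 2.216e+04
|j22000 + 22000| = √(22000² + 22000²) = 3.111e+04
|H(j22000)| = 49 × 2.216e+04 / 3.111e+04 = 34.904
20 log₁₀(34.904) = 30.86 dB
∠(j22000 + 2680) = arctan(22000/2680) = 83.05°
∠(j22000 + 22000) = arctan(22000/22000) = 45.00°
∠H(j22000) = 83.05° − 45.00° = 38.05°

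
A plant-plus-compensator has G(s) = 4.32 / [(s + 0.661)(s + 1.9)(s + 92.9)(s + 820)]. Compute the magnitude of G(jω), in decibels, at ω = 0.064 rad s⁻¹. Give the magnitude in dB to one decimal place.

-87.0 dB

|j0.064 + 0.661| = √(0.064² + 0.661²) = 0.6641
|j0.064 + 1.9| = √(0.064² + 1.9²) = 1.901
|j0.064 + 92.9| = √(0.064² + 92.9²) = 92.9
|j0.064 + 820| = √(0.064² + 820²) = 820
|G(j0.064)| = 4.32 / (0.6641 × 1.901 × 92.9 × 820) = 4.4919e-05
20 log₁₀(4.4919e-05) = -86.95 dB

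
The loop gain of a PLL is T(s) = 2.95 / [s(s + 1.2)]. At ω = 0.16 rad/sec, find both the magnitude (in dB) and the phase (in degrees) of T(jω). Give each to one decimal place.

|j0.16 + 1.2| = √(0.16² + 1.2²) = 1.211
|j0.16| = 0.16
|T(j0.16)| = 2.95 / (1.211 × 0.16) = 15.23
20 log₁₀(15.23) = 23.65 dB
∠(j0.16 + 1.2) = arctan(0.16/1.2) = 7.59°
∠(j0.16) = 90.00°
∠T(j0.16) = − (7.59° + 90.00°) = -97.59°

|T| = 23.7 dB, ∠T = -97.6 deg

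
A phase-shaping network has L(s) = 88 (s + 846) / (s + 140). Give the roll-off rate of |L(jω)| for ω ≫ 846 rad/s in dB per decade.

With 1 zero and 1 pole, the high-frequency asymptotic slope is 20 × (1 − 1) = 0 dB/decade.

0 dB/decade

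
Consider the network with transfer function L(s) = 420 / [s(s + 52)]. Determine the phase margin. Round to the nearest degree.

Gain crossover: |L(jω)| = 1 at ω ≈ 7.98 rad/s.
∠L(j7.98) = −90° − arctan(7.98/52) ≈ -98.73°
PM = 180° + (-98.73°) = 81.27°

81 deg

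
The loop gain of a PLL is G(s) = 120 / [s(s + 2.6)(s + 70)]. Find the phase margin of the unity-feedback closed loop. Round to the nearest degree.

76 deg

Gain crossover: |G(jω)| = 1 at ω ≈ 0.64 rad/s.
∠G(j0.64) = −90° − arctan(0.64/2.6) − arctan(0.64/70) ≈ -104.36°
PM = 180° + (-104.36°) = 75.64°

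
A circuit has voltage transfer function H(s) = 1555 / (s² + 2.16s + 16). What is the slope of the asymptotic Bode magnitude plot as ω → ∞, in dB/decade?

With 0 zeros and 2 poles, the high-frequency asymptotic slope is 20 × (0 − 2) = -40 dB/decade.

-40 dB/decade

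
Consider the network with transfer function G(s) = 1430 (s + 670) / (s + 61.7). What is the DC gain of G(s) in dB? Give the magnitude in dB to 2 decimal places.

G(0) = 1430 × 670 / 61.7 = 15528
20 log₁₀(15528) = 83.823 dB

83.82 dB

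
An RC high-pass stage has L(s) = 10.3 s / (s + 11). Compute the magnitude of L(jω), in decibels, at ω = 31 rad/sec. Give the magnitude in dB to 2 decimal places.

19.74 dB

|j31| = 31
|j31 + 11| = √(31² + 11²) = 32.89
|L(j31)| = 10.3 × 31 / 32.89 = 9.707
20 log₁₀(9.707) = 19.742 dB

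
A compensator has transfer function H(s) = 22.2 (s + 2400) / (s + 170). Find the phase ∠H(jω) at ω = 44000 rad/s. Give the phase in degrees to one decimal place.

∠(j44000 + 2400) = arctan(44000/2400) = 86.88°
∠(j44000 + 170) = arctan(44000/170) = 89.78°
∠H(j44000) = 86.88° − 89.78° = -2.90°

-2.9°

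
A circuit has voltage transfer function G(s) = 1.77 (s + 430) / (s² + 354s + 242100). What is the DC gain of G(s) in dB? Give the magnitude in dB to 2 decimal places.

G(0) = 1.77 × 430 / 242100 = 0.0031437
20 log₁₀(0.0031437) = -50.051 dB

-50.05 dB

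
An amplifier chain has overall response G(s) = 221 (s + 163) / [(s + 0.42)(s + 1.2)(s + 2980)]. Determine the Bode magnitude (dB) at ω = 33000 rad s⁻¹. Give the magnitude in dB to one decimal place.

-133.9 dB

|j33000 + 163| = √(33000² + 163²) = 3.3e+04
|j33000 + 0.42| = √(33000² + 0.42²) = 3.3e+04
|j33000 + 1.2| = √(33000² + 1.2²) = 3.3e+04
|j33000 + 2980| = √(33000² + 2980²) = 3.313e+04
|G(j33000)| = 221 × 3.3e+04 / (3.3e+04 × 3.3e+04 × 3.313e+04) = 2.0212e-07
20 log₁₀(2.0212e-07) = -133.89 dB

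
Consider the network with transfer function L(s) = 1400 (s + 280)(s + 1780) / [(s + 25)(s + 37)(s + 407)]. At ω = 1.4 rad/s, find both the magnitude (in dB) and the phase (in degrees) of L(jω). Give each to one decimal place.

|j1.4 + 280| = √(1.4² + 280²) = 280
|j1.4 + 1780| = √(1.4² + 1780²) = 1780
|j1.4 + 25| = √(1.4² + 25²) = 25.04
|j1.4 + 37| = √(1.4² + 37²) = 37.03
|j1.4 + 407| = √(1.4² + 407²) = 407
|L(j1.4)| = 1400 × 280 × 1780 / (25.04 × 37.03 × 407) = 1849.2
20 log₁₀(1849.2) = 65.34 dB
∠(j1.4 + 280) = arctan(1.4/280) = 0.29°
∠(j1.4 + 1780) = arctan(1.4/1780) = 0.05°
∠(j1.4 + 25) = arctan(1.4/25) = 3.21°
∠(j1.4 + 37) = arctan(1.4/37) = 2.17°
∠(j1.4 + 407) = arctan(1.4/407) = 0.20°
∠L(j1.4) = 0.29° + 0.05° − (3.21° + 2.17° + 0.20°) = -5.24°

|L| = 65.3 dB, ∠L = -5.2 deg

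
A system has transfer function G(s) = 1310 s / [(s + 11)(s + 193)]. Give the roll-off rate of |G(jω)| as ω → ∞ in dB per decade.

With 1 zero and 2 poles, the high-frequency asymptotic slope is 20 × (1 − 2) = -20 dB/decade.

-20 dB/decade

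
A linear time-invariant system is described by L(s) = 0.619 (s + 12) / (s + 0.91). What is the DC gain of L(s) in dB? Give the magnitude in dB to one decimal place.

L(0) = 0.619 × 12 / 0.91 = 8.1626
20 log₁₀(8.1626) = 18.24 dB

18.2 dB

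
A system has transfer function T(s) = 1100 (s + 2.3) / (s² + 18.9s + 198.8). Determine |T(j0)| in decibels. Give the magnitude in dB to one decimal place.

22.1 dB

T(0) = 1100 × 2.3 / 198.8 = 12.726
20 log₁₀(12.726) = 22.09 dB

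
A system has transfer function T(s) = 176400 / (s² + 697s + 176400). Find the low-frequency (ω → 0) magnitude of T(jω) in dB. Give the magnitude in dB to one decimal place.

0.0 dB

T(0) = 176400 / 176400 = 1
20 log₁₀(1) = 0.00 dB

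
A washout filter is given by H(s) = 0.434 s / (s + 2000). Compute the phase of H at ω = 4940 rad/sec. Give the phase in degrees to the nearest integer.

22 deg

∠(j4940) = 90.00°
∠(j4940 + 2000) = arctan(4940/2000) = 67.96°
∠H(j4940) = 90.00° − 67.96° = 22.04°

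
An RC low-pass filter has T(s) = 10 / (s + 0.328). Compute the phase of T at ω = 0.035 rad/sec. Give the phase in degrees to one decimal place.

∠(j0.035 + 0.328) = arctan(0.035/0.328) = 6.09°
∠T(j0.035) = −6.09° = -6.09°

-6.1°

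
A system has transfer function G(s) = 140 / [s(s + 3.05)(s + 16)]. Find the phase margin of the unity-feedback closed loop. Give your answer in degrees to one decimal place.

Gain crossover: |G(jω)| = 1 at ω ≈ 2.28 rad s⁻¹.
∠G(j2.28) = −90° − arctan(2.28/3.05) − arctan(2.28/16) ≈ -134.83°
PM = 180° + (-134.83°) = 45.17°

45.2°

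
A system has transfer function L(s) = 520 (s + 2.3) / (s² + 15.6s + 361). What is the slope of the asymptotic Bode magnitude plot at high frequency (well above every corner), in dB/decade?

With 1 zero and 2 poles, the high-frequency asymptotic slope is 20 × (1 − 2) = -20 dB/decade.

-20 dB/decade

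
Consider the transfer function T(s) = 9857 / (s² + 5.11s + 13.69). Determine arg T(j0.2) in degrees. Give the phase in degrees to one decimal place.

∠[(j0.2)² + 5.11(j0.2) + 13.69] = ∠[13.65 + j1.022] = 4.28°
∠T(j0.2) = −4.28° = -4.28°

-4.3°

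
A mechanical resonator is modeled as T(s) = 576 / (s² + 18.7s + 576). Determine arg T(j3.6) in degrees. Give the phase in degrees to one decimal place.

-6.8°

∠[(j3.6)² + 18.7(j3.6) + 576] = ∠[563.04 + j67.32] = 6.82°
∠T(j3.6) = −6.82° = -6.82°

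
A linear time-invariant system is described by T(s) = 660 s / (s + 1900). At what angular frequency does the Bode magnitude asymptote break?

1900 rad/s

The single real pole at s = −1900 gives a corner at ω = 1900 rad/s.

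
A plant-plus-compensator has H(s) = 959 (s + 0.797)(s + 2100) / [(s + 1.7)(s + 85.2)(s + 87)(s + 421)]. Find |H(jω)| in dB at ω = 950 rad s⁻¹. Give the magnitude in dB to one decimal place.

|j950 + 0.797| = √(950² + 0.797²) = 950
|j950 + 2100| = √(950² + 2100²) = 2305
|j950 + 1.7| = √(950² + 1.7²) = 950
|j950 + 85.2| = √(950² + 85.2²) = 953.8
|j950 + 87| = √(950² + 87²) = 954
|j950 + 421| = √(950² + 421²) = 1039
|H(j950)| = 959 × 950 × 2305 / (950 × 953.8 × 954 × 1039) = 0.0023378
20 log₁₀(0.0023378) = -52.62 dB

-52.6 dB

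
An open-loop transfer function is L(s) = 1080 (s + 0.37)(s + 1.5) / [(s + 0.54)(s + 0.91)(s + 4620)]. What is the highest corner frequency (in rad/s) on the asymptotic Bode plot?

Break frequencies occur at each pole and zero magnitude: 0.37 rad/s, 0.54 rad/s, 0.91 rad/s, 1.5 rad/s, 4620 rad/s.
The highest is 4620 rad/s.

4620 rad/s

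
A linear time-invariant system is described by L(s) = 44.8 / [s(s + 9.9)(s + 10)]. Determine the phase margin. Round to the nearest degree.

Gain crossover: |L(jω)| = 1 at ω ≈ 0.452 rad/sec.
∠L(j0.452) = −90° − arctan(0.452/9.9) − arctan(0.452/10) ≈ -95.20°
PM = 180° + (-95.20°) = 84.80°

85°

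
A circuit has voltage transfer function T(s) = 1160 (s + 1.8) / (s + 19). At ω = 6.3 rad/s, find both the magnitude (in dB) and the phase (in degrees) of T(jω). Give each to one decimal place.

|T| = 51.6 dB, ∠T = 55.7°

|j6.3 + 1.8| = √(6.3² + 1.8²) = 6.552
|j6.3 + 19| = √(6.3² + 19²) = 20.02
|T(j6.3)| = 1160 × 6.552 / 20.02 = 379.69
20 log₁₀(379.69) = 51.59 dB
∠(j6.3 + 1.8) = arctan(6.3/1.8) = 74.05°
∠(j6.3 + 19) = arctan(6.3/19) = 18.34°
∠T(j6.3) = 74.05° − 18.34° = 55.71°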